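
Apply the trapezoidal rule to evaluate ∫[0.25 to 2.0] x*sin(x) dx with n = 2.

f(x) = x*sin(x)
a = 0.25, b = 2.0, n = 2
h = (b - a)/n = 0.875000

Trapezoidal rule: (h/2)[f(x₀) + 2f(x₁) + 2f(x₂) + ... + f(xₙ)]

x_0 = 0.2500, f(x_0) = 0.061851, coefficient = 1
x_1 = 1.1250, f(x_1) = 1.015051, coefficient = 2
x_2 = 2.0000, f(x_2) = 1.818595, coefficient = 1

I ≈ (0.875000/2) × 3.910548 = 1.710865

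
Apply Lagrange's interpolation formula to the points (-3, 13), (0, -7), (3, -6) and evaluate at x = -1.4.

Lagrange interpolation formula:
P(x) = Σ yᵢ × Lᵢ(x)
where Lᵢ(x) = Π_{j≠i} (x - xⱼ)/(xᵢ - xⱼ)

L_0(-1.4) = (-1.4 - 0)/(-3 - 0) × (-1.4 - 3)/(-3 - 3) = 0.342222
L_1(-1.4) = (-1.4 - (-3))/(0 - (-3)) × (-1.4 - 3)/(0 - 3) = 0.782222
L_2(-1.4) = (-1.4 - (-3))/(3 - (-3)) × (-1.4 - 0)/(3 - 0) = -0.124444

P(-1.4) = 13×L_0(-1.4) + (-7)×L_1(-1.4) + (-6)×L_2(-1.4)
P(-1.4) = -0.280000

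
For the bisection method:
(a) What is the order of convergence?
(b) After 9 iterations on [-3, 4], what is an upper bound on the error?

(a) Bisection has linear (order 1) convergence; the error is halved each step.

(b) Error bound = (b-a)/2^n = (4 - (-3))/2^{9}
    = 7/2^{9}

(a) 1 (linear); (b) error ≤ 1.37e-02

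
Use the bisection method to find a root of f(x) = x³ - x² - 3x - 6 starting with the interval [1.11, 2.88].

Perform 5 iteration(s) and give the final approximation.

f(x) = x³ - x² - 3x - 6
Initial interval: [1.11, 2.88]

Iteration 1:
  c_1 = (1.110000 + 2.880000)/2 = 1.995000
  f(c_1) = f(1.995000) = -8.024875
  f(a) × f(c) ≥ 0, new interval: [1.995000, 2.880000]
Iteration 2:
  c_2 = (1.995000 + 2.880000)/2 = 2.437500
  f(c_2) = f(2.437500) = -4.771729
  f(a) × f(c) ≥ 0, new interval: [2.437500, 2.880000]
Iteration 3:
  c_3 = (2.437500 + 2.880000)/2 = 2.658750
  f(c_3) = f(2.658750) = -2.250627
  f(a) × f(c) ≥ 0, new interval: [2.658750, 2.880000]
Iteration 4:
  c_4 = (2.658750 + 2.880000)/2 = 2.769375
  f(c_4) = f(2.769375) = -0.738013
  f(a) × f(c) ≥ 0, new interval: [2.769375, 2.880000]
Iteration 5:
  c_5 = (2.769375 + 2.880000)/2 = 2.824688
  f(c_5) = f(2.824688) = 0.084863
  f(a) × f(c) < 0, new interval: [2.769375, 2.824688]

After 5 iteration(s), the approximation is c_5 = 2.824688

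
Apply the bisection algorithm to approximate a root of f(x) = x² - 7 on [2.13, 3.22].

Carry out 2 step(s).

f(x) = x² - 7
Initial interval: [2.13, 3.22]

Iteration 1:
  c_1 = (2.130000 + 3.220000)/2 = 2.675000
  f(c_1) = f(2.675000) = 0.155625
  f(a) × f(c) < 0, new interval: [2.130000, 2.675000]
Iteration 2:
  c_2 = (2.130000 + 2.675000)/2 = 2.402500
  f(c_2) = f(2.402500) = -1.227994
  f(a) × f(c) ≥ 0, new interval: [2.402500, 2.675000]

After 2 iteration(s), the approximation is c_2 = 2.402500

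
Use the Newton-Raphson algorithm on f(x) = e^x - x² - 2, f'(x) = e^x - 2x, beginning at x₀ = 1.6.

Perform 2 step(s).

f(x) = e^x - x² - 2
f'(x) = e^x - 2x
x₀ = 1.6

Newton-Raphson formula: x_{n+1} = x_n - f(x_n)/f'(x_n)

Iteration 1:
  f(1.600000) = 0.393032
  f'(1.600000) = 1.753032
  x_1 = 1.600000 - 0.393032/1.753032 = 1.375799
Iteration 2:
  f(1.375799) = 0.065415
  f'(1.375799) = 1.206639
  x_2 = 1.375799 - 0.065415/1.206639 = 1.321586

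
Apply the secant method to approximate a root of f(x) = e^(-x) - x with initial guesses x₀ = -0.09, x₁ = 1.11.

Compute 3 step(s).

f(x) = e^(-x) - x
x₀ = -0.09, x₁ = 1.11

Secant formula: x_{n+1} = x_n - f(x_n)(x_n - x_{n-1})/(f(x_n) - f(x_{n-1}))

Iteration 1:
  f(-0.090000) = 1.184174
  f(1.110000) = -0.780441
  x_2 = 1.110000 - (-0.780441)×(1.110000 - (-0.090000))/(-0.780441 - 1.184174)
       = 0.633301
Iteration 2:
  f(1.110000) = -0.780441
  f(0.633301) = -0.102465
  x_3 = 0.633301 - (-0.102465)×(0.633301 - 1.110000)/(-0.102465 - (-0.780441))
       = 0.561256
Iteration 3:
  f(0.633301) = -0.102465
  f(0.561256) = 0.009236
  x_4 = 0.561256 - 0.009236×(0.561256 - 0.633301)/(0.009236 - (-0.102465))
       = 0.567213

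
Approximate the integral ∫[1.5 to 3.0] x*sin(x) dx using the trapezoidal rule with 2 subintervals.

f(x) = x*sin(x)
a = 1.5, b = 3.0, n = 2
h = (b - a)/n = 0.750000

Trapezoidal rule: (h/2)[f(x₀) + 2f(x₁) + 2f(x₂) + ... + f(xₙ)]

x_0 = 1.5000, f(x_0) = 1.496242, coefficient = 1
x_1 = 2.2500, f(x_1) = 1.750665, coefficient = 2
x_2 = 3.0000, f(x_2) = 0.423360, coefficient = 1

I ≈ (0.750000/2) × 5.420932 = 2.032849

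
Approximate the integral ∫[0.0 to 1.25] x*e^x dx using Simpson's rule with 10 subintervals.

f(x) = x*e^x
a = 0.0, b = 1.25, n = 10
h = (b - a)/n = 0.125000

Simpson's rule: (h/3)[f(x₀) + 4f(x₁) + 2f(x₂) + ... + f(xₙ)]

x_0 = 0.0000, f(x_0) = 0.000000, coefficient = 1
x_1 = 0.1250, f(x_1) = 0.141644, coefficient = 4
x_2 = 0.2500, f(x_2) = 0.321006, coefficient = 2
x_3 = 0.3750, f(x_3) = 0.545622, coefficient = 4
x_4 = 0.5000, f(x_4) = 0.824361, coefficient = 2
x_5 = 0.6250, f(x_5) = 1.167654, coefficient = 4
x_6 = 0.7500, f(x_6) = 1.587750, coefficient = 2
x_7 = 0.8750, f(x_7) = 2.099016, coefficient = 4
x_8 = 1.0000, f(x_8) = 2.718282, coefficient = 2
x_9 = 1.1250, f(x_9) = 3.465244, coefficient = 4
x_10 = 1.2500, f(x_10) = 4.362929, coefficient = 1

I ≈ (0.125000/3) × 44.942442 = 1.872602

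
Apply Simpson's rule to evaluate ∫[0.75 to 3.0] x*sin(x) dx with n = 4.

f(x) = x*sin(x)
a = 0.75, b = 3.0, n = 4
h = (b - a)/n = 0.562500

Simpson's rule: (h/3)[f(x₀) + 4f(x₁) + 2f(x₂) + ... + f(xₙ)]

x_0 = 0.7500, f(x_0) = 0.511229, coefficient = 1
x_1 = 1.3125, f(x_1) = 1.268960, coefficient = 4
x_2 = 1.8750, f(x_2) = 1.788911, coefficient = 2
x_3 = 2.4375, f(x_3) = 1.577897, coefficient = 4
x_4 = 3.0000, f(x_4) = 0.423360, coefficient = 1

I ≈ (0.562500/3) × 15.899840 = 2.981220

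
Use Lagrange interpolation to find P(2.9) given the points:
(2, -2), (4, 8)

Lagrange interpolation formula:
P(x) = Σ yᵢ × Lᵢ(x)
where Lᵢ(x) = Π_{j≠i} (x - xⱼ)/(xᵢ - xⱼ)

L_0(2.9) = (2.9 - 4)/(2 - 4) = 0.550000
L_1(2.9) = (2.9 - 2)/(4 - 2) = 0.450000

P(2.9) = (-2)×L_0(2.9) + 8×L_1(2.9)
P(2.9) = 2.500000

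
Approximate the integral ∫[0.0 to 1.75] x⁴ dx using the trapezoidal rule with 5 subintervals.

f(x) = x⁴
a = 0.0, b = 1.75, n = 5
h = (b - a)/n = 0.350000

Trapezoidal rule: (h/2)[f(x₀) + 2f(x₁) + 2f(x₂) + ... + f(xₙ)]

x_0 = 0.0000, f(x_0) = 0.000000, coefficient = 1
x_1 = 0.3500, f(x_1) = 0.015006, coefficient = 2
x_2 = 0.7000, f(x_2) = 0.240100, coefficient = 2
x_3 = 1.0500, f(x_3) = 1.215506, coefficient = 2
x_4 = 1.4000, f(x_4) = 3.841600, coefficient = 2
x_5 = 1.7500, f(x_5) = 9.378906, coefficient = 1

I ≈ (0.350000/2) × 20.003331 = 3.500583
Exact value: 3.282617
Error: 0.217966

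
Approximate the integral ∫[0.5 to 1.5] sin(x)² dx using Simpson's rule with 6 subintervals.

f(x) = sin(x)²
a = 0.5, b = 1.5, n = 6
h = (b - a)/n = 0.166667

Simpson's rule: (h/3)[f(x₀) + 4f(x₁) + 2f(x₂) + ... + f(xₙ)]

x_0 = 0.5000, f(x_0) = 0.229849, coefficient = 1
x_1 = 0.6667, f(x_1) = 0.382381, coefficient = 4
x_2 = 0.8333, f(x_2) = 0.547862, coefficient = 2
x_3 = 1.0000, f(x_3) = 0.708073, coefficient = 4
x_4 = 1.1667, f(x_4) = 0.845379, coefficient = 2
x_5 = 1.3333, f(x_5) = 0.944663, coefficient = 4
x_6 = 1.5000, f(x_6) = 0.994996, coefficient = 1

I ≈ (0.166667/3) × 12.151798 = 0.675100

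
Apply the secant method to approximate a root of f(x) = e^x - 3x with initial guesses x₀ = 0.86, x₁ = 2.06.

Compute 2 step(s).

f(x) = e^x - 3x
x₀ = 0.86, x₁ = 2.06

Secant formula: x_{n+1} = x_n - f(x_n)(x_n - x_{n-1})/(f(x_n) - f(x_{n-1}))

Iteration 1:
  f(0.860000) = -0.216839
  f(2.060000) = 1.665970
  x_2 = 2.060000 - 1.665970×(2.060000 - 0.860000)/(1.665970 - (-0.216839))
       = 0.998202
Iteration 2:
  f(2.060000) = 1.665970
  f(0.998202) = -0.281207
  x_3 = 0.998202 - (-0.281207)×(0.998202 - 2.060000)/(-0.281207 - 1.665970)
       = 1.151544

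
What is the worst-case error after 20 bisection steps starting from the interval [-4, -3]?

Bisection error bound: |error| ≤ (b-a)/2^n
|error| ≤ (-3 - (-4))/2^20 = 1/2^20
|error| ≤ 0.0000009537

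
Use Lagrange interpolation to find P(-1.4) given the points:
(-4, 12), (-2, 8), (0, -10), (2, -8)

Lagrange interpolation formula:
P(x) = Σ yᵢ × Lᵢ(x)
where Lᵢ(x) = Π_{j≠i} (x - xⱼ)/(xᵢ - xⱼ)

L_0(-1.4) = (-1.4 - (-2))/(-4 - (-2)) × (-1.4 - 0)/(-4 - 0) × (-1.4 - 2)/(-4 - 2) = -0.059500
L_1(-1.4) = (-1.4 - (-4))/(-2 - (-4)) × (-1.4 - 0)/(-2 - 0) × (-1.4 - 2)/(-2 - 2) = 0.773500
L_2(-1.4) = (-1.4 - (-4))/(0 - (-4)) × (-1.4 - (-2))/(0 - (-2)) × (-1.4 - 2)/(0 - 2) = 0.331500
L_3(-1.4) = (-1.4 - (-4))/(2 - (-4)) × (-1.4 - (-2))/(2 - (-2)) × (-1.4 - 0)/(2 - 0) = -0.045500

P(-1.4) = 12×L_0(-1.4) + 8×L_1(-1.4) + (-10)×L_2(-1.4) + (-8)×L_3(-1.4)
P(-1.4) = 2.523000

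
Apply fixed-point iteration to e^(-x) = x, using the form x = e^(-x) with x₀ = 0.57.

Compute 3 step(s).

Equation: e^(-x) = x
Fixed-point form: x = e^(-x)
x₀ = 0.57

x_1 = g(0.570000) = 0.565525
x_2 = g(0.565525) = 0.568062
x_3 = g(0.568062) = 0.566623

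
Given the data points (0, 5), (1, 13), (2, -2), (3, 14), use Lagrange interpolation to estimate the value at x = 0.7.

Lagrange interpolation formula:
P(x) = Σ yᵢ × Lᵢ(x)
where Lᵢ(x) = Π_{j≠i} (x - xⱼ)/(xᵢ - xⱼ)

L_0(0.7) = (0.7 - 1)/(0 - 1) × (0.7 - 2)/(0 - 2) × (0.7 - 3)/(0 - 3) = 0.149500
L_1(0.7) = (0.7 - 0)/(1 - 0) × (0.7 - 2)/(1 - 2) × (0.7 - 3)/(1 - 3) = 1.046500
L_2(0.7) = (0.7 - 0)/(2 - 0) × (0.7 - 1)/(2 - 1) × (0.7 - 3)/(2 - 3) = -0.241500
L_3(0.7) = (0.7 - 0)/(3 - 0) × (0.7 - 1)/(3 - 1) × (0.7 - 2)/(3 - 2) = 0.045500

P(0.7) = 5×L_0(0.7) + 13×L_1(0.7) + (-2)×L_2(0.7) + 14×L_3(0.7)
P(0.7) = 15.472000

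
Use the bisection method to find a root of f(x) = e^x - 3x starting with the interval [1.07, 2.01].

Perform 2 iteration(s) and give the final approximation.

f(x) = e^x - 3x
Initial interval: [1.07, 2.01]

Iteration 1:
  c_1 = (1.070000 + 2.010000)/2 = 1.540000
  f(c_1) = f(1.540000) = 0.044590
  f(a) × f(c) < 0, new interval: [1.070000, 1.540000]
Iteration 2:
  c_2 = (1.070000 + 1.540000)/2 = 1.305000
  f(c_2) = f(1.305000) = -0.227311
  f(a) × f(c) ≥ 0, new interval: [1.305000, 1.540000]

After 2 iteration(s), the approximation is c_2 = 1.305000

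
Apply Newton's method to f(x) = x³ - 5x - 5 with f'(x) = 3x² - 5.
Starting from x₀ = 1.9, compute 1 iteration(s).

f(x) = x³ - 5x - 5
f'(x) = 3x² - 5
x₀ = 1.9

Newton-Raphson formula: x_{n+1} = x_n - f(x_n)/f'(x_n)

Iteration 1:
  f(1.900000) = -7.641000
  f'(1.900000) = 5.830000
  x_1 = 1.900000 - (-7.641000)/5.830000 = 3.210635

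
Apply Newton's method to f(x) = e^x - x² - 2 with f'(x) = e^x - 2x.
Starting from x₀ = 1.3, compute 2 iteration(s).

f(x) = e^x - x² - 2
f'(x) = e^x - 2x
x₀ = 1.3

Newton-Raphson formula: x_{n+1} = x_n - f(x_n)/f'(x_n)

Iteration 1:
  f(1.300000) = -0.020703
  f'(1.300000) = 1.069297
  x_1 = 1.300000 - (-0.020703)/1.069297 = 1.319362
Iteration 2:
  f(1.319362) = 0.000317
  f'(1.319362) = 1.102309
  x_2 = 1.319362 - 0.000317/1.102309 = 1.319074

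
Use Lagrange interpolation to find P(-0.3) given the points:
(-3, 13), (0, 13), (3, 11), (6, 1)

Lagrange interpolation formula:
P(x) = Σ yᵢ × Lᵢ(x)
where Lᵢ(x) = Π_{j≠i} (x - xⱼ)/(xᵢ - xⱼ)

L_0(-0.3) = (-0.3 - 0)/(-3 - 0) × (-0.3 - 3)/(-3 - 3) × (-0.3 - 6)/(-3 - 6) = 0.038500
L_1(-0.3) = (-0.3 - (-3))/(0 - (-3)) × (-0.3 - 3)/(0 - 3) × (-0.3 - 6)/(0 - 6) = 1.039500
L_2(-0.3) = (-0.3 - (-3))/(3 - (-3)) × (-0.3 - 0)/(3 - 0) × (-0.3 - 6)/(3 - 6) = -0.094500
L_3(-0.3) = (-0.3 - (-3))/(6 - (-3)) × (-0.3 - 0)/(6 - 0) × (-0.3 - 3)/(6 - 3) = 0.016500

P(-0.3) = 13×L_0(-0.3) + 13×L_1(-0.3) + 11×L_2(-0.3) + 1×L_3(-0.3)
P(-0.3) = 12.991000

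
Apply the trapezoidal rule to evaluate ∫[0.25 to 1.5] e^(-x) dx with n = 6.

f(x) = e^(-x)
a = 0.25, b = 1.5, n = 6
h = (b - a)/n = 0.208333

Trapezoidal rule: (h/2)[f(x₀) + 2f(x₁) + 2f(x₂) + ... + f(xₙ)]

x_0 = 0.2500, f(x_0) = 0.778801, coefficient = 1
x_1 = 0.4583, f(x_1) = 0.632337, coefficient = 2
x_2 = 0.6667, f(x_2) = 0.513417, coefficient = 2
x_3 = 0.8750, f(x_3) = 0.416862, coefficient = 2
x_4 = 1.0833, f(x_4) = 0.338465, coefficient = 2
x_5 = 1.2917, f(x_5) = 0.274812, coefficient = 2
x_6 = 1.5000, f(x_6) = 0.223130, coefficient = 1

I ≈ (0.208333/2) × 5.353718 = 0.557679
Exact value: 0.555671
Error: 0.002008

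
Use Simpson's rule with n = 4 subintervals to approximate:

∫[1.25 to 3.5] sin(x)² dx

f(x) = sin(x)²
a = 1.25, b = 3.5, n = 4
h = (b - a)/n = 0.562500

Simpson's rule: (h/3)[f(x₀) + 4f(x₁) + 2f(x₂) + ... + f(xₙ)]

x_0 = 1.2500, f(x_0) = 0.900572, coefficient = 1
x_1 = 1.8125, f(x_1) = 0.942708, coefficient = 4
x_2 = 2.3750, f(x_2) = 0.481199, coefficient = 2
x_3 = 2.9375, f(x_3) = 0.041079, coefficient = 4
x_4 = 3.5000, f(x_4) = 0.123049, coefficient = 1

I ≈ (0.562500/3) × 5.921166 = 1.110219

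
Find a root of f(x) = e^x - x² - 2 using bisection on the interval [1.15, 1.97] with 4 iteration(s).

f(x) = e^x - x² - 2
Initial interval: [1.15, 1.97]

Iteration 1:
  c_1 = (1.150000 + 1.970000)/2 = 1.560000
  f(c_1) = f(1.560000) = 0.325221
  f(a) × f(c) < 0, new interval: [1.150000, 1.560000]
Iteration 2:
  c_2 = (1.150000 + 1.560000)/2 = 1.355000
  f(c_2) = f(1.355000) = 0.040736
  f(a) × f(c) < 0, new interval: [1.150000, 1.355000]
Iteration 3:
  c_3 = (1.150000 + 1.355000)/2 = 1.252500
  f(c_3) = f(1.252500) = -0.069677
  f(a) × f(c) ≥ 0, new interval: [1.252500, 1.355000]
Iteration 4:
  c_4 = (1.252500 + 1.355000)/2 = 1.303750
  f(c_4) = f(1.303750) = -0.016682
  f(a) × f(c) ≥ 0, new interval: [1.303750, 1.355000]

After 4 iteration(s), the approximation is c_4 = 1.303750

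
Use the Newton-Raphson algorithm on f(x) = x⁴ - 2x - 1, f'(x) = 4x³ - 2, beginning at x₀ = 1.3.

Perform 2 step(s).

f(x) = x⁴ - 2x - 1
f'(x) = 4x³ - 2
x₀ = 1.3

Newton-Raphson formula: x_{n+1} = x_n - f(x_n)/f'(x_n)

Iteration 1:
  f(1.300000) = -0.743900
  f'(1.300000) = 6.788000
  x_1 = 1.300000 - (-0.743900)/6.788000 = 1.409590
Iteration 2:
  f(1.409590) = 0.128771
  f'(1.409590) = 9.203116
  x_2 = 1.409590 - 0.128771/9.203116 = 1.395598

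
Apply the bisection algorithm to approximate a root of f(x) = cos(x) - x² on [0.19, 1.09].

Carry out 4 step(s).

f(x) = cos(x) - x²
Initial interval: [0.19, 1.09]

Iteration 1:
  c_1 = (0.190000 + 1.090000)/2 = 0.640000
  f(c_1) = f(0.640000) = 0.392496
  f(a) × f(c) ≥ 0, new interval: [0.640000, 1.090000]
Iteration 2:
  c_2 = (0.640000 + 1.090000)/2 = 0.865000
  f(c_2) = f(0.865000) = -0.099585
  f(a) × f(c) < 0, new interval: [0.640000, 0.865000]
Iteration 3:
  c_3 = (0.640000 + 0.865000)/2 = 0.752500
  f(c_3) = f(0.752500) = 0.163726
  f(a) × f(c) ≥ 0, new interval: [0.752500, 0.865000]
Iteration 4:
  c_4 = (0.752500 + 0.865000)/2 = 0.808750
  f(c_4) = f(0.808750) = 0.036327
  f(a) × f(c) ≥ 0, new interval: [0.808750, 0.865000]

After 4 iteration(s), the approximation is c_4 = 0.808750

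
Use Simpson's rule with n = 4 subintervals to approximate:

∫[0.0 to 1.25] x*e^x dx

f(x) = x*e^x
a = 0.0, b = 1.25, n = 4
h = (b - a)/n = 0.312500

Simpson's rule: (h/3)[f(x₀) + 4f(x₁) + 2f(x₂) + ... + f(xₙ)]

x_0 = 0.0000, f(x_0) = 0.000000, coefficient = 1
x_1 = 0.3125, f(x_1) = 0.427137, coefficient = 4
x_2 = 0.6250, f(x_2) = 1.167654, coefficient = 2
x_3 = 0.9375, f(x_3) = 2.393990, coefficient = 4
x_4 = 1.2500, f(x_4) = 4.362929, coefficient = 1

I ≈ (0.312500/3) × 17.982744 = 1.873203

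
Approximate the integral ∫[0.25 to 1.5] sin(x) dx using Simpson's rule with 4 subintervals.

f(x) = sin(x)
a = 0.25, b = 1.5, n = 4
h = (b - a)/n = 0.312500

Simpson's rule: (h/3)[f(x₀) + 4f(x₁) + 2f(x₂) + ... + f(xₙ)]

x_0 = 0.2500, f(x_0) = 0.247404, coefficient = 1
x_1 = 0.5625, f(x_1) = 0.533303, coefficient = 4
x_2 = 0.8750, f(x_2) = 0.767544, coefficient = 2
x_3 = 1.1875, f(x_3) = 0.927437, coefficient = 4
x_4 = 1.5000, f(x_4) = 0.997495, coefficient = 1

I ≈ (0.312500/3) × 8.622944 = 0.898223
Exact value: 0.898175
Error: 0.000048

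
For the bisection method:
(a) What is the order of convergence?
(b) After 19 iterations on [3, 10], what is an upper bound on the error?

(a) Bisection has linear (order 1) convergence; the error is halved each step.

(b) Error bound = (b-a)/2^n = (10 - 3)/2^{19}
    = 7/2^{19}

(a) 1 (linear); (b) error ≤ 1.34e-05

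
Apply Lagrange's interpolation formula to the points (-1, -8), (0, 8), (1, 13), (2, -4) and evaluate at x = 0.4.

Lagrange interpolation formula:
P(x) = Σ yᵢ × Lᵢ(x)
where Lᵢ(x) = Π_{j≠i} (x - xⱼ)/(xᵢ - xⱼ)

L_0(0.4) = (0.4 - 0)/(-1 - 0) × (0.4 - 1)/(-1 - 1) × (0.4 - 2)/(-1 - 2) = -0.064000
L_1(0.4) = (0.4 - (-1))/(0 - (-1)) × (0.4 - 1)/(0 - 1) × (0.4 - 2)/(0 - 2) = 0.672000
L_2(0.4) = (0.4 - (-1))/(1 - (-1)) × (0.4 - 0)/(1 - 0) × (0.4 - 2)/(1 - 2) = 0.448000
L_3(0.4) = (0.4 - (-1))/(2 - (-1)) × (0.4 - 0)/(2 - 0) × (0.4 - 1)/(2 - 1) = -0.056000

P(0.4) = (-8)×L_0(0.4) + 8×L_1(0.4) + 13×L_2(0.4) + (-4)×L_3(0.4)
P(0.4) = 11.936000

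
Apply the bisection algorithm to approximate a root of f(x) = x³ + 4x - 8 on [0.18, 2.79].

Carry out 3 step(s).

f(x) = x³ + 4x - 8
Initial interval: [0.18, 2.79]

Iteration 1:
  c_1 = (0.180000 + 2.790000)/2 = 1.485000
  f(c_1) = f(1.485000) = 1.214759
  f(a) × f(c) < 0, new interval: [0.180000, 1.485000]
Iteration 2:
  c_2 = (0.180000 + 1.485000)/2 = 0.832500
  f(c_2) = f(0.832500) = -4.093031
  f(a) × f(c) ≥ 0, new interval: [0.832500, 1.485000]
Iteration 3:
  c_3 = (0.832500 + 1.485000)/2 = 1.158750
  f(c_3) = f(1.158750) = -1.809145
  f(a) × f(c) ≥ 0, new interval: [1.158750, 1.485000]

After 3 iteration(s), the approximation is c_3 = 1.158750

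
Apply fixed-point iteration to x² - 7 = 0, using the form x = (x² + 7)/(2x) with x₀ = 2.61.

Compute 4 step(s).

Equation: x² - 7 = 0
Fixed-point form: x = (x² + 7)/(2x)
x₀ = 2.61

x_1 = g(2.610000) = 2.645996
x_2 = g(2.645996) = 2.645751
x_3 = g(2.645751) = 2.645751
x_4 = g(2.645751) = 2.645751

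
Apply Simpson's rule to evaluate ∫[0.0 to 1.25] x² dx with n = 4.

f(x) = x²
a = 0.0, b = 1.25, n = 4
h = (b - a)/n = 0.312500

Simpson's rule: (h/3)[f(x₀) + 4f(x₁) + 2f(x₂) + ... + f(xₙ)]

x_0 = 0.0000, f(x_0) = 0.000000, coefficient = 1
x_1 = 0.3125, f(x_1) = 0.097656, coefficient = 4
x_2 = 0.6250, f(x_2) = 0.390625, coefficient = 2
x_3 = 0.9375, f(x_3) = 0.878906, coefficient = 4
x_4 = 1.2500, f(x_4) = 1.562500, coefficient = 1

I ≈ (0.312500/3) × 6.250000 = 0.651042
Exact value: 0.651042
Error: 0.000000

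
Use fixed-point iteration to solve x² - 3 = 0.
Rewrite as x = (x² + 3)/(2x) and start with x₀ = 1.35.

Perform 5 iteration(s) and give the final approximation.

Equation: x² - 3 = 0
Fixed-point form: x = (x² + 3)/(2x)
x₀ = 1.35

x_1 = g(1.350000) = 1.786111
x_2 = g(1.786111) = 1.732869
x_3 = g(1.732869) = 1.732051
x_4 = g(1.732051) = 1.732051
x_5 = g(1.732051) = 1.732051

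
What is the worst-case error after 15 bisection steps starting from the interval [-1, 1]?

Bisection error bound: |error| ≤ (b-a)/2^n
|error| ≤ (1 - (-1))/2^15 = 2/2^15
|error| ≤ 0.0000610352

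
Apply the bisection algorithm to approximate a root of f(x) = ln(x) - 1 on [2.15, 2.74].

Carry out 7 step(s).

f(x) = ln(x) - 1
Initial interval: [2.15, 2.74]

Iteration 1:
  c_1 = (2.150000 + 2.740000)/2 = 2.445000
  f(c_1) = f(2.445000) = -0.105955
  f(a) × f(c) ≥ 0, new interval: [2.445000, 2.740000]
Iteration 2:
  c_2 = (2.445000 + 2.740000)/2 = 2.592500
  f(c_2) = f(2.592500) = -0.047377
  f(a) × f(c) ≥ 0, new interval: [2.592500, 2.740000]
Iteration 3:
  c_3 = (2.592500 + 2.740000)/2 = 2.666250
  f(c_3) = f(2.666250) = -0.019327
  f(a) × f(c) ≥ 0, new interval: [2.666250, 2.740000]
Iteration 4:
  c_4 = (2.666250 + 2.740000)/2 = 2.703125
  f(c_4) = f(2.703125) = -0.005591
  f(a) × f(c) ≥ 0, new interval: [2.703125, 2.740000]
Iteration 5:
  c_5 = (2.703125 + 2.740000)/2 = 2.721563
  f(c_5) = f(2.721563) = 0.001206
  f(a) × f(c) < 0, new interval: [2.703125, 2.721563]
Iteration 6:
  c_6 = (2.703125 + 2.721563)/2 = 2.712344
  f(c_6) = f(2.712344) = -0.002187
  f(a) × f(c) ≥ 0, new interval: [2.712344, 2.721563]
Iteration 7:
  c_7 = (2.712344 + 2.721563)/2 = 2.716953
  f(c_7) = f(2.716953) = -0.000489
  f(a) × f(c) ≥ 0, new interval: [2.716953, 2.721563]

After 7 iteration(s), the approximation is c_7 = 2.716953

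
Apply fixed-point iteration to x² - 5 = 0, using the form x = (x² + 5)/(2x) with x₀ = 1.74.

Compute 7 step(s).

Equation: x² - 5 = 0
Fixed-point form: x = (x² + 5)/(2x)
x₀ = 1.74

x_1 = g(1.740000) = 2.306782
x_2 = g(2.306782) = 2.237152
x_3 = g(2.237152) = 2.236068
x_4 = g(2.236068) = 2.236068
x_5 = g(2.236068) = 2.236068
x_6 = g(2.236068) = 2.236068
x_7 = g(2.236068) = 2.236068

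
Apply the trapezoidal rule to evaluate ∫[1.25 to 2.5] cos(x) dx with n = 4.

f(x) = cos(x)
a = 1.25, b = 2.5, n = 4
h = (b - a)/n = 0.312500

Trapezoidal rule: (h/2)[f(x₀) + 2f(x₁) + 2f(x₂) + ... + f(xₙ)]

x_0 = 1.2500, f(x_0) = 0.315322, coefficient = 1
x_1 = 1.5625, f(x_1) = 0.008296, coefficient = 2
x_2 = 1.8750, f(x_2) = -0.299534, coefficient = 2
x_3 = 2.1875, f(x_3) = -0.578349, coefficient = 2
x_4 = 2.5000, f(x_4) = -0.801144, coefficient = 1

I ≈ (0.312500/2) × -2.224994 = -0.347655
Exact value: -0.350512
Error: 0.002857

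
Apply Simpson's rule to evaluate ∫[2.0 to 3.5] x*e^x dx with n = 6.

f(x) = x*e^x
a = 2.0, b = 3.5, n = 6
h = (b - a)/n = 0.250000

Simpson's rule: (h/3)[f(x₀) + 4f(x₁) + 2f(x₂) + ... + f(xₙ)]

x_0 = 2.0000, f(x_0) = 14.778112, coefficient = 1
x_1 = 2.2500, f(x_1) = 21.347406, coefficient = 4
x_2 = 2.5000, f(x_2) = 30.456235, coefficient = 2
x_3 = 2.7500, f(x_3) = 43.017238, coefficient = 4
x_4 = 3.0000, f(x_4) = 60.256611, coefficient = 2
x_5 = 3.2500, f(x_5) = 83.818605, coefficient = 4
x_6 = 3.5000, f(x_6) = 115.904082, coefficient = 1

I ≈ (0.250000/3) × 904.840878 = 75.403406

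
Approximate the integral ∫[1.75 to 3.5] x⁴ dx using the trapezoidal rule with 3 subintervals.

f(x) = x⁴
a = 1.75, b = 3.5, n = 3
h = (b - a)/n = 0.583333

Trapezoidal rule: (h/2)[f(x₀) + 2f(x₁) + 2f(x₂) + ... + f(xₙ)]

x_0 = 1.7500, f(x_0) = 9.378906, coefficient = 1
x_1 = 2.3333, f(x_1) = 29.641975, coefficient = 2
x_2 = 2.9167, f(x_2) = 72.368104, coefficient = 2
x_3 = 3.5000, f(x_3) = 150.062500, coefficient = 1

I ≈ (0.583333/2) × 363.461564 = 106.009623
Exact value: 101.761133
Error: 4.248490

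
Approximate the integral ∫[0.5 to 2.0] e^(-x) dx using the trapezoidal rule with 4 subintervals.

f(x) = e^(-x)
a = 0.5, b = 2.0, n = 4
h = (b - a)/n = 0.375000

Trapezoidal rule: (h/2)[f(x₀) + 2f(x₁) + 2f(x₂) + ... + f(xₙ)]

x_0 = 0.5000, f(x_0) = 0.606531, coefficient = 1
x_1 = 0.8750, f(x_1) = 0.416862, coefficient = 2
x_2 = 1.2500, f(x_2) = 0.286505, coefficient = 2
x_3 = 1.6250, f(x_3) = 0.196912, coefficient = 2
x_4 = 2.0000, f(x_4) = 0.135335, coefficient = 1

I ≈ (0.375000/2) × 2.542423 = 0.476704
Exact value: 0.471195
Error: 0.005509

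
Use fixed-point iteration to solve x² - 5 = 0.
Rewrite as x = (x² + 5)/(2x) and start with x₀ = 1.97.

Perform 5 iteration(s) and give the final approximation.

Equation: x² - 5 = 0
Fixed-point form: x = (x² + 5)/(2x)
x₀ = 1.97

x_1 = g(1.970000) = 2.254036
x_2 = g(2.254036) = 2.236140
x_3 = g(2.236140) = 2.236068
x_4 = g(2.236068) = 2.236068
x_5 = g(2.236068) = 2.236068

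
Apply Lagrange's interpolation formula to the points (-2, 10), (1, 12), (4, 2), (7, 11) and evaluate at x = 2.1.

Lagrange interpolation formula:
P(x) = Σ yᵢ × Lᵢ(x)
where Lᵢ(x) = Π_{j≠i} (x - xⱼ)/(xᵢ - xⱼ)

L_0(2.1) = (2.1 - 1)/(-2 - 1) × (2.1 - 4)/(-2 - 4) × (2.1 - 7)/(-2 - 7) = -0.063216
L_1(2.1) = (2.1 - (-2))/(1 - (-2)) × (2.1 - 4)/(1 - 4) × (2.1 - 7)/(1 - 7) = 0.706870
L_2(2.1) = (2.1 - (-2))/(4 - (-2)) × (2.1 - 1)/(4 - 1) × (2.1 - 7)/(4 - 7) = 0.409241
L_3(2.1) = (2.1 - (-2))/(7 - (-2)) × (2.1 - 1)/(7 - 1) × (2.1 - 4)/(7 - 4) = -0.052895

P(2.1) = 10×L_0(2.1) + 12×L_1(2.1) + 2×L_2(2.1) + 11×L_3(2.1)
P(2.1) = 8.086920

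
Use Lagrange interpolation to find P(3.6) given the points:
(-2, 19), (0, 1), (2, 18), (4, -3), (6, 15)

Lagrange interpolation formula:
P(x) = Σ yᵢ × Lᵢ(x)
where Lᵢ(x) = Π_{j≠i} (x - xⱼ)/(xᵢ - xⱼ)

L_0(3.6) = (3.6 - 0)/(-2 - 0) × (3.6 - 2)/(-2 - 2) × (3.6 - 4)/(-2 - 4) × (3.6 - 6)/(-2 - 6) = 0.014400
L_1(3.6) = (3.6 - (-2))/(0 - (-2)) × (3.6 - 2)/(0 - 2) × (3.6 - 4)/(0 - 4) × (3.6 - 6)/(0 - 6) = -0.089600
L_2(3.6) = (3.6 - (-2))/(2 - (-2)) × (3.6 - 0)/(2 - 0) × (3.6 - 4)/(2 - 4) × (3.6 - 6)/(2 - 6) = 0.302400
L_3(3.6) = (3.6 - (-2))/(4 - (-2)) × (3.6 - 0)/(4 - 0) × (3.6 - 2)/(4 - 2) × (3.6 - 6)/(4 - 6) = 0.806400
L_4(3.6) = (3.6 - (-2))/(6 - (-2)) × (3.6 - 0)/(6 - 0) × (3.6 - 2)/(6 - 2) × (3.6 - 4)/(6 - 4) = -0.033600

P(3.6) = 19×L_0(3.6) + 1×L_1(3.6) + 18×L_2(3.6) + (-3)×L_3(3.6) + 15×L_4(3.6)
P(3.6) = 2.704000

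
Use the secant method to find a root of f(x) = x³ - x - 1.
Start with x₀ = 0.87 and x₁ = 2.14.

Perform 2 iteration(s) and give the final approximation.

f(x) = x³ - x - 1
x₀ = 0.87, x₁ = 2.14

Secant formula: x_{n+1} = x_n - f(x_n)(x_n - x_{n-1})/(f(x_n) - f(x_{n-1}))

Iteration 1:
  f(0.870000) = -1.211497
  f(2.140000) = 6.660344
  x_2 = 2.140000 - 6.660344×(2.140000 - 0.870000)/(6.660344 - (-1.211497))
       = 1.065456
Iteration 2:
  f(2.140000) = 6.660344
  f(1.065456) = -0.855953
  x_3 = 1.065456 - (-0.855953)×(1.065456 - 2.140000)/(-0.855953 - 6.660344)
       = 1.187825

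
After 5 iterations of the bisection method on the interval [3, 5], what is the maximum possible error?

Bisection error bound: |error| ≤ (b-a)/2^n
|error| ≤ (5 - 3)/2^5 = 2/2^5
|error| ≤ 0.0625000000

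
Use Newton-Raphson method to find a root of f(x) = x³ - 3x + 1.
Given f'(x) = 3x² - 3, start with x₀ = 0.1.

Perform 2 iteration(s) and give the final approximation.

f(x) = x³ - 3x + 1
f'(x) = 3x² - 3
x₀ = 0.1

Newton-Raphson formula: x_{n+1} = x_n - f(x_n)/f'(x_n)

Iteration 1:
  f(0.100000) = 0.701000
  f'(0.100000) = -2.970000
  x_1 = 0.100000 - 0.701000/(-2.970000) = 0.336027
Iteration 2:
  f(0.336027) = 0.029861
  f'(0.336027) = -2.661258
  x_2 = 0.336027 - 0.029861/(-2.661258) = 0.347248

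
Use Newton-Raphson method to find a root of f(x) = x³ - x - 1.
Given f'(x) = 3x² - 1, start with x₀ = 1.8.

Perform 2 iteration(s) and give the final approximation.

f(x) = x³ - x - 1
f'(x) = 3x² - 1
x₀ = 1.8

Newton-Raphson formula: x_{n+1} = x_n - f(x_n)/f'(x_n)

Iteration 1:
  f(1.800000) = 3.032000
  f'(1.800000) = 8.720000
  x_1 = 1.800000 - 3.032000/8.720000 = 1.452294
Iteration 2:
  f(1.452294) = 0.610821
  f'(1.452294) = 5.327470
  x_2 = 1.452294 - 0.610821/5.327470 = 1.337639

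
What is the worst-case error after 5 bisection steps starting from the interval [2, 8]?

Bisection error bound: |error| ≤ (b-a)/2^n
|error| ≤ (8 - 2)/2^5 = 6/2^5
|error| ≤ 0.1875000000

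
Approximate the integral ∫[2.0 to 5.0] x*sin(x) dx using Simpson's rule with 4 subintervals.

f(x) = x*sin(x)
a = 2.0, b = 5.0, n = 4
h = (b - a)/n = 0.750000

Simpson's rule: (h/3)[f(x₀) + 4f(x₁) + 2f(x₂) + ... + f(xₙ)]

x_0 = 2.0000, f(x_0) = 1.818595, coefficient = 1
x_1 = 2.7500, f(x_1) = 1.049568, coefficient = 4
x_2 = 3.5000, f(x_2) = -1.227741, coefficient = 2
x_3 = 4.2500, f(x_3) = -3.803705, coefficient = 4
x_4 = 5.0000, f(x_4) = -4.794621, coefficient = 1

I ≈ (0.750000/3) × -16.448057 = -4.112014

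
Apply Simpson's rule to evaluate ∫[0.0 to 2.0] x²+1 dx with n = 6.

f(x) = x²+1
a = 0.0, b = 2.0, n = 6
h = (b - a)/n = 0.333333

Simpson's rule: (h/3)[f(x₀) + 4f(x₁) + 2f(x₂) + ... + f(xₙ)]

x_0 = 0.0000, f(x_0) = 1.000000, coefficient = 1
x_1 = 0.3333, f(x_1) = 1.111111, coefficient = 4
x_2 = 0.6667, f(x_2) = 1.444444, coefficient = 2
x_3 = 1.0000, f(x_3) = 2.000000, coefficient = 4
x_4 = 1.3333, f(x_4) = 2.777778, coefficient = 2
x_5 = 1.6667, f(x_5) = 3.777778, coefficient = 4
x_6 = 2.0000, f(x_6) = 5.000000, coefficient = 1

I ≈ (0.333333/3) × 42.000000 = 4.666667
Exact value: 4.666667
Error: 0.000000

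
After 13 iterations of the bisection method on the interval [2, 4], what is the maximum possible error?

Bisection error bound: |error| ≤ (b-a)/2^n
|error| ≤ (4 - 2)/2^13 = 2/2^13
|error| ≤ 0.0002441406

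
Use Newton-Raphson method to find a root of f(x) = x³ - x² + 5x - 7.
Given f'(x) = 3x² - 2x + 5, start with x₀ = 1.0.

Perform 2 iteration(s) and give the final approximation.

f(x) = x³ - x² + 5x - 7
f'(x) = 3x² - 2x + 5
x₀ = 1.0

Newton-Raphson formula: x_{n+1} = x_n - f(x_n)/f'(x_n)

Iteration 1:
  f(1.000000) = -2.000000
  f'(1.000000) = 6.000000
  x_1 = 1.000000 - (-2.000000)/6.000000 = 1.333333
Iteration 2:
  f(1.333333) = 0.259259
  f'(1.333333) = 7.666667
  x_2 = 1.333333 - 0.259259/7.666667 = 1.299517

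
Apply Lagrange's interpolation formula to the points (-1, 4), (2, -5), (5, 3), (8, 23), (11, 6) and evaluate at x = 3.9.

Lagrange interpolation formula:
P(x) = Σ yᵢ × Lᵢ(x)
where Lᵢ(x) = Π_{j≠i} (x - xⱼ)/(xᵢ - xⱼ)

L_0(3.9) = (3.9 - 2)/(-1 - 2) × (3.9 - 5)/(-1 - 5) × (3.9 - 8)/(-1 - 8) × (3.9 - 11)/(-1 - 11) = -0.031296
L_1(3.9) = (3.9 - (-1))/(2 - (-1)) × (3.9 - 5)/(2 - 5) × (3.9 - 8)/(2 - 8) × (3.9 - 11)/(2 - 11) = 0.322845
L_2(3.9) = (3.9 - (-1))/(5 - (-1)) × (3.9 - 2)/(5 - 2) × (3.9 - 8)/(5 - 8) × (3.9 - 11)/(5 - 11) = 0.836463
L_3(3.9) = (3.9 - (-1))/(8 - (-1)) × (3.9 - 2)/(8 - 2) × (3.9 - 5)/(8 - 5) × (3.9 - 11)/(8 - 11) = -0.149611
L_4(3.9) = (3.9 - (-1))/(11 - (-1)) × (3.9 - 2)/(11 - 2) × (3.9 - 5)/(11 - 5) × (3.9 - 8)/(11 - 8) = 0.021599

P(3.9) = 4×L_0(3.9) + (-5)×L_1(3.9) + 3×L_2(3.9) + 23×L_3(3.9) + 6×L_4(3.9)
P(3.9) = -2.541490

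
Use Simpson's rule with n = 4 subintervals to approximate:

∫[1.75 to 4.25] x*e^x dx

f(x) = x*e^x
a = 1.75, b = 4.25, n = 4
h = (b - a)/n = 0.625000

Simpson's rule: (h/3)[f(x₀) + 4f(x₁) + 2f(x₂) + ... + f(xₙ)]

x_0 = 1.7500, f(x_0) = 10.070555, coefficient = 1
x_1 = 2.3750, f(x_1) = 25.533656, coefficient = 4
x_2 = 3.0000, f(x_2) = 60.256611, coefficient = 2
x_3 = 3.6250, f(x_3) = 136.027121, coefficient = 4
x_4 = 4.2500, f(x_4) = 297.948002, coefficient = 1

I ≈ (0.625000/3) × 1074.774890 = 223.911435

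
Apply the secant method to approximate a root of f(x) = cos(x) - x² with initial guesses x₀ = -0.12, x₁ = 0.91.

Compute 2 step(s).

f(x) = cos(x) - x²
x₀ = -0.12, x₁ = 0.91

Secant formula: x_{n+1} = x_n - f(x_n)(x_n - x_{n-1})/(f(x_n) - f(x_{n-1}))

Iteration 1:
  f(-0.120000) = 0.978409
  f(0.910000) = -0.214354
  x_2 = 0.910000 - (-0.214354)×(0.910000 - (-0.120000))/(-0.214354 - 0.978409)
       = 0.724896
Iteration 2:
  f(0.910000) = -0.214354
  f(0.724896) = 0.223094
  x_3 = 0.724896 - 0.223094×(0.724896 - 0.910000)/(0.223094 - (-0.214354))
       = 0.819297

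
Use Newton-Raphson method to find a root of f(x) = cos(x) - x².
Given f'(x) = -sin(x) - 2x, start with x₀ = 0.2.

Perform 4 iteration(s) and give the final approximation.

f(x) = cos(x) - x²
f'(x) = -sin(x) - 2x
x₀ = 0.2

Newton-Raphson formula: x_{n+1} = x_n - f(x_n)/f'(x_n)

Iteration 1:
  f(0.200000) = 0.940067
  f'(0.200000) = -0.598669
  x_1 = 0.200000 - 0.940067/(-0.598669) = 1.770260
Iteration 2:
  f(1.770260) = -3.331965
  f'(1.770260) = -4.520693
  x_2 = 1.770260 - (-3.331965)/(-4.520693) = 1.033213
Iteration 3:
  f(1.033213) = -0.555467
  f'(1.033213) = -2.925374
  x_3 = 1.033213 - (-0.555467)/(-2.925374) = 0.843334
Iteration 4:
  f(0.843334) = -0.046236
  f'(0.843334) = -2.433532
  x_4 = 0.843334 - (-0.046236)/(-2.433532) = 0.824335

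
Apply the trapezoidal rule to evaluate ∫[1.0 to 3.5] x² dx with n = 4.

f(x) = x²
a = 1.0, b = 3.5, n = 4
h = (b - a)/n = 0.625000

Trapezoidal rule: (h/2)[f(x₀) + 2f(x₁) + 2f(x₂) + ... + f(xₙ)]

x_0 = 1.0000, f(x_0) = 1.000000, coefficient = 1
x_1 = 1.6250, f(x_1) = 2.640625, coefficient = 2
x_2 = 2.2500, f(x_2) = 5.062500, coefficient = 2
x_3 = 2.8750, f(x_3) = 8.265625, coefficient = 2
x_4 = 3.5000, f(x_4) = 12.250000, coefficient = 1

I ≈ (0.625000/2) × 45.187500 = 14.121094
Exact value: 13.958333
Error: 0.162760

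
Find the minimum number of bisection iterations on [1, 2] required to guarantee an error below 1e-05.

We need (b-a)/2^n ≤ 1e-05
(2 - 1)/2^n ≤ 1e-05
1/2^n ≤ 1e-05
2^n ≥ 100000
n ≥ log₂(100000) = 16.61
n ≥ 17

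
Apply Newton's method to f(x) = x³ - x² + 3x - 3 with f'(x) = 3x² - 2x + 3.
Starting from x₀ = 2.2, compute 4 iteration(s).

f(x) = x³ - x² + 3x - 3
f'(x) = 3x² - 2x + 3
x₀ = 2.2

Newton-Raphson formula: x_{n+1} = x_n - f(x_n)/f'(x_n)

Iteration 1:
  f(2.200000) = 9.408000
  f'(2.200000) = 13.120000
  x_1 = 2.200000 - 9.408000/13.120000 = 1.482927
Iteration 2:
  f(1.482927) = 2.510771
  f'(1.482927) = 6.631362
  x_2 = 1.482927 - 2.510771/6.631362 = 1.104306
Iteration 3:
  f(1.104306) = 0.440119
  f'(1.104306) = 4.449864
  x_3 = 1.104306 - 0.440119/4.449864 = 1.005400
Iteration 4:
  f(1.005400) = 0.021658
  f'(1.005400) = 4.021687
  x_4 = 1.005400 - 0.021658/4.021687 = 1.000015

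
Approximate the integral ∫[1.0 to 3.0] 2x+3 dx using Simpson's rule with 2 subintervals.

f(x) = 2x+3
a = 1.0, b = 3.0, n = 2
h = (b - a)/n = 1.000000

Simpson's rule: (h/3)[f(x₀) + 4f(x₁) + 2f(x₂) + ... + f(xₙ)]

x_0 = 1.0000, f(x_0) = 5.000000, coefficient = 1
x_1 = 2.0000, f(x_1) = 7.000000, coefficient = 4
x_2 = 3.0000, f(x_2) = 9.000000, coefficient = 1

I ≈ (1.000000/3) × 42.000000 = 14.000000
Exact value: 14.000000
Error: 0.000000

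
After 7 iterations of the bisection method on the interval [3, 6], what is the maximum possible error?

Bisection error bound: |error| ≤ (b-a)/2^n
|error| ≤ (6 - 3)/2^7 = 3/2^7
|error| ≤ 0.0234375000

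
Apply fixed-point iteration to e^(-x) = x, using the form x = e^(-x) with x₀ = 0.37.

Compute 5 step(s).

Equation: e^(-x) = x
Fixed-point form: x = e^(-x)
x₀ = 0.37

x_1 = g(0.370000) = 0.690734
x_2 = g(0.690734) = 0.501208
x_3 = g(0.501208) = 0.605798
x_4 = g(0.605798) = 0.545639
x_5 = g(0.545639) = 0.579472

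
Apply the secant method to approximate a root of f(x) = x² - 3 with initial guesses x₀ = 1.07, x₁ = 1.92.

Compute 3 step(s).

f(x) = x² - 3
x₀ = 1.07, x₁ = 1.92

Secant formula: x_{n+1} = x_n - f(x_n)(x_n - x_{n-1})/(f(x_n) - f(x_{n-1}))

Iteration 1:
  f(1.070000) = -1.855100
  f(1.920000) = 0.686400
  x_2 = 1.920000 - 0.686400×(1.920000 - 1.070000)/(0.686400 - (-1.855100))
       = 1.690435
Iteration 2:
  f(1.920000) = 0.686400
  f(1.690435) = -0.142430
  x_3 = 1.690435 - (-0.142430)×(1.690435 - 1.920000)/(-0.142430 - 0.686400)
       = 1.729884
Iteration 3:
  f(1.690435) = -0.142430
  f(1.729884) = -0.007500
  x_4 = 1.729884 - (-0.007500)×(1.729884 - 1.690435)/(-0.007500 - (-0.142430))
       = 1.732077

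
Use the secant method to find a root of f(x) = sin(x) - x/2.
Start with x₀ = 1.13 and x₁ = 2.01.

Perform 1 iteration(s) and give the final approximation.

f(x) = sin(x) - x/2
x₀ = 1.13, x₁ = 2.01

Secant formula: x_{n+1} = x_n - f(x_n)(x_n - x_{n-1})/(f(x_n) - f(x_{n-1}))

Iteration 1:
  f(1.130000) = 0.339412
  f(2.010000) = -0.099909
  x_2 = 2.010000 - (-0.099909)×(2.010000 - 1.130000)/(-0.099909 - 0.339412)
       = 1.809873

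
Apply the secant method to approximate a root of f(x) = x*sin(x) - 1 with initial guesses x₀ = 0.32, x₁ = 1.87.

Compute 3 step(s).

f(x) = x*sin(x) - 1
x₀ = 0.32, x₁ = 1.87

Secant formula: x_{n+1} = x_n - f(x_n)(x_n - x_{n-1})/(f(x_n) - f(x_{n-1}))

Iteration 1:
  f(0.320000) = -0.899339
  f(1.870000) = 0.786919
  x_2 = 1.870000 - 0.786919×(1.870000 - 0.320000)/(0.786919 - (-0.899339))
       = 1.146668
Iteration 2:
  f(1.870000) = 0.786919
  f(1.146668) = 0.045071
  x_3 = 1.146668 - 0.045071×(1.146668 - 1.870000)/(0.045071 - 0.786919)
       = 1.102722
Iteration 3:
  f(1.146668) = 0.045071
  f(1.102722) = -0.015888
  x_4 = 1.102722 - (-0.015888)×(1.102722 - 1.146668)/(-0.015888 - 0.045071)
       = 1.114176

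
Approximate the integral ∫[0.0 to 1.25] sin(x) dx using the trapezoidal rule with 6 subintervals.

f(x) = sin(x)
a = 0.0, b = 1.25, n = 6
h = (b - a)/n = 0.208333

Trapezoidal rule: (h/2)[f(x₀) + 2f(x₁) + 2f(x₂) + ... + f(xₙ)]

x_0 = 0.0000, f(x_0) = 0.000000, coefficient = 1
x_1 = 0.2083, f(x_1) = 0.206830, coefficient = 2
x_2 = 0.4167, f(x_2) = 0.404715, coefficient = 2
x_3 = 0.6250, f(x_3) = 0.585097, coefficient = 2
x_4 = 0.8333, f(x_4) = 0.740177, coefficient = 2
x_5 = 1.0417, f(x_5) = 0.863247, coefficient = 2
x_6 = 1.2500, f(x_6) = 0.948985, coefficient = 1

I ≈ (0.208333/2) × 6.549115 = 0.682199
Exact value: 0.684678
Error: 0.002478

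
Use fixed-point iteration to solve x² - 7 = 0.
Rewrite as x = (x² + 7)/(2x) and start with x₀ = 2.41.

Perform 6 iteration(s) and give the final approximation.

Equation: x² - 7 = 0
Fixed-point form: x = (x² + 7)/(2x)
x₀ = 2.41

x_1 = g(2.410000) = 2.657282
x_2 = g(2.657282) = 2.645776
x_3 = g(2.645776) = 2.645751
x_4 = g(2.645751) = 2.645751
x_5 = g(2.645751) = 2.645751
x_6 = g(2.645751) = 2.645751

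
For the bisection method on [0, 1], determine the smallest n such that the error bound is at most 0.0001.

We need (b-a)/2^n ≤ 0.0001
(1 - 0)/2^n ≤ 0.0001
1/2^n ≤ 0.0001
2^n ≥ 10000
n ≥ log₂(10000) = 13.29
n ≥ 14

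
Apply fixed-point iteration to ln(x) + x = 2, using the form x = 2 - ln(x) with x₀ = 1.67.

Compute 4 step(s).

Equation: ln(x) + x = 2
Fixed-point form: x = 2 - ln(x)
x₀ = 1.67

x_1 = g(1.670000) = 1.487176
x_2 = g(1.487176) = 1.603121
x_3 = g(1.603121) = 1.528048
x_4 = g(1.528048) = 1.576009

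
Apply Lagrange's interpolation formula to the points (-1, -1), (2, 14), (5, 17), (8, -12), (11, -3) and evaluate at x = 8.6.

Lagrange interpolation formula:
P(x) = Σ yᵢ × Lᵢ(x)
where Lᵢ(x) = Π_{j≠i} (x - xⱼ)/(xᵢ - xⱼ)

L_0(8.6) = (8.6 - 2)/(-1 - 2) × (8.6 - 5)/(-1 - 5) × (8.6 - 8)/(-1 - 8) × (8.6 - 11)/(-1 - 11) = -0.017600
L_1(8.6) = (8.6 - (-1))/(2 - (-1)) × (8.6 - 5)/(2 - 5) × (8.6 - 8)/(2 - 8) × (8.6 - 11)/(2 - 11) = 0.102400
L_2(8.6) = (8.6 - (-1))/(5 - (-1)) × (8.6 - 2)/(5 - 2) × (8.6 - 8)/(5 - 8) × (8.6 - 11)/(5 - 11) = -0.281600
L_3(8.6) = (8.6 - (-1))/(8 - (-1)) × (8.6 - 2)/(8 - 2) × (8.6 - 5)/(8 - 5) × (8.6 - 11)/(8 - 11) = 1.126400
L_4(8.6) = (8.6 - (-1))/(11 - (-1)) × (8.6 - 2)/(11 - 2) × (8.6 - 5)/(11 - 5) × (8.6 - 8)/(11 - 8) = 0.070400

P(8.6) = (-1)×L_0(8.6) + 14×L_1(8.6) + 17×L_2(8.6) + (-12)×L_3(8.6) + (-3)×L_4(8.6)
P(8.6) = -17.064000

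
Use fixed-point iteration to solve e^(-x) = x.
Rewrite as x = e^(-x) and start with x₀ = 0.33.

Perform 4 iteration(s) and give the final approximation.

Equation: e^(-x) = x
Fixed-point form: x = e^(-x)
x₀ = 0.33

x_1 = g(0.330000) = 0.718924
x_2 = g(0.718924) = 0.487276
x_3 = g(0.487276) = 0.614297
x_4 = g(0.614297) = 0.541021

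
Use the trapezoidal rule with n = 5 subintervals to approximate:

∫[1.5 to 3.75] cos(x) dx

f(x) = cos(x)
a = 1.5, b = 3.75, n = 5
h = (b - a)/n = 0.450000

Trapezoidal rule: (h/2)[f(x₀) + 2f(x₁) + 2f(x₂) + ... + f(xₙ)]

x_0 = 1.5000, f(x_0) = 0.070737, coefficient = 1
x_1 = 1.9500, f(x_1) = -0.370181, coefficient = 2
x_2 = 2.4000, f(x_2) = -0.737394, coefficient = 2
x_3 = 2.8500, f(x_3) = -0.957787, coefficient = 2
x_4 = 3.3000, f(x_4) = -0.987480, coefficient = 2
x_5 = 3.7500, f(x_5) = -0.820559, coefficient = 1

I ≈ (0.450000/2) × -6.855505 = -1.542489
Exact value: -1.569056
Error: 0.026568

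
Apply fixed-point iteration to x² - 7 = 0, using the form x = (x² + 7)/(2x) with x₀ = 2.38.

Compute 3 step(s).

Equation: x² - 7 = 0
Fixed-point form: x = (x² + 7)/(2x)
x₀ = 2.38

x_1 = g(2.380000) = 2.660588
x_2 = g(2.660588) = 2.645793
x_3 = g(2.645793) = 2.645751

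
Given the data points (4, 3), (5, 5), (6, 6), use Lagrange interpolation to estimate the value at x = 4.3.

Lagrange interpolation formula:
P(x) = Σ yᵢ × Lᵢ(x)
where Lᵢ(x) = Π_{j≠i} (x - xⱼ)/(xᵢ - xⱼ)

L_0(4.3) = (4.3 - 5)/(4 - 5) × (4.3 - 6)/(4 - 6) = 0.595000
L_1(4.3) = (4.3 - 4)/(5 - 4) × (4.3 - 6)/(5 - 6) = 0.510000
L_2(4.3) = (4.3 - 4)/(6 - 4) × (4.3 - 5)/(6 - 5) = -0.105000

P(4.3) = 3×L_0(4.3) + 5×L_1(4.3) + 6×L_2(4.3)
P(4.3) = 3.705000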